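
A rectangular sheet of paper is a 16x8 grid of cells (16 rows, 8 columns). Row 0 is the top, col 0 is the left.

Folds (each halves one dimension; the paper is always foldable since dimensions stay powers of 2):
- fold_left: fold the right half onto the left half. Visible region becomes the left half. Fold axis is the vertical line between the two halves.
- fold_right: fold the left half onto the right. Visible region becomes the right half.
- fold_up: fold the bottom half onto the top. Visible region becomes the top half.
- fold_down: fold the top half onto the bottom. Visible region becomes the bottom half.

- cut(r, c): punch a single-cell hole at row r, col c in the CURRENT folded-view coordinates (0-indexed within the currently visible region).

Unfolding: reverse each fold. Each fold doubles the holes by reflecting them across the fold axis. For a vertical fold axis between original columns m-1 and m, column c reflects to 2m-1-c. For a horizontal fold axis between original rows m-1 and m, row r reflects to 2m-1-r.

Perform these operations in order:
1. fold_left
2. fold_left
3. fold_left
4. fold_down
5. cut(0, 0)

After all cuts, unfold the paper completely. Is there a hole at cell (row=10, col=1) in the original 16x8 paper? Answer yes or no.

Op 1 fold_left: fold axis v@4; visible region now rows[0,16) x cols[0,4) = 16x4
Op 2 fold_left: fold axis v@2; visible region now rows[0,16) x cols[0,2) = 16x2
Op 3 fold_left: fold axis v@1; visible region now rows[0,16) x cols[0,1) = 16x1
Op 4 fold_down: fold axis h@8; visible region now rows[8,16) x cols[0,1) = 8x1
Op 5 cut(0, 0): punch at orig (8,0); cuts so far [(8, 0)]; region rows[8,16) x cols[0,1) = 8x1
Unfold 1 (reflect across h@8): 2 holes -> [(7, 0), (8, 0)]
Unfold 2 (reflect across v@1): 4 holes -> [(7, 0), (7, 1), (8, 0), (8, 1)]
Unfold 3 (reflect across v@2): 8 holes -> [(7, 0), (7, 1), (7, 2), (7, 3), (8, 0), (8, 1), (8, 2), (8, 3)]
Unfold 4 (reflect across v@4): 16 holes -> [(7, 0), (7, 1), (7, 2), (7, 3), (7, 4), (7, 5), (7, 6), (7, 7), (8, 0), (8, 1), (8, 2), (8, 3), (8, 4), (8, 5), (8, 6), (8, 7)]
Holes: [(7, 0), (7, 1), (7, 2), (7, 3), (7, 4), (7, 5), (7, 6), (7, 7), (8, 0), (8, 1), (8, 2), (8, 3), (8, 4), (8, 5), (8, 6), (8, 7)]

Answer: no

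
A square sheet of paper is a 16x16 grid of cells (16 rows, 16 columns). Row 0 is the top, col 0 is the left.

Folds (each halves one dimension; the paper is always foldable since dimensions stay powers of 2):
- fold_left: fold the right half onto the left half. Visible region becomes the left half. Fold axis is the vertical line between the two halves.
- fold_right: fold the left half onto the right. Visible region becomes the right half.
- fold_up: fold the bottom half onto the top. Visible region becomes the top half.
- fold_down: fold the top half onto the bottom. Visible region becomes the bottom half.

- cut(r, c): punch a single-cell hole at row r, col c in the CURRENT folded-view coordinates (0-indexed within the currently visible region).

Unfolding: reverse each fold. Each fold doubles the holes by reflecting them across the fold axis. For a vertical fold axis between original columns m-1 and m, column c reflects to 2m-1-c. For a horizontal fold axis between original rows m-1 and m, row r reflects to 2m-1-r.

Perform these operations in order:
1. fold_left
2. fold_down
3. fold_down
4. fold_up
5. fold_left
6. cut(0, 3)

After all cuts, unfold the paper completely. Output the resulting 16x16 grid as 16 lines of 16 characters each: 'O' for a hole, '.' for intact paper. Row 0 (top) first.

Op 1 fold_left: fold axis v@8; visible region now rows[0,16) x cols[0,8) = 16x8
Op 2 fold_down: fold axis h@8; visible region now rows[8,16) x cols[0,8) = 8x8
Op 3 fold_down: fold axis h@12; visible region now rows[12,16) x cols[0,8) = 4x8
Op 4 fold_up: fold axis h@14; visible region now rows[12,14) x cols[0,8) = 2x8
Op 5 fold_left: fold axis v@4; visible region now rows[12,14) x cols[0,4) = 2x4
Op 6 cut(0, 3): punch at orig (12,3); cuts so far [(12, 3)]; region rows[12,14) x cols[0,4) = 2x4
Unfold 1 (reflect across v@4): 2 holes -> [(12, 3), (12, 4)]
Unfold 2 (reflect across h@14): 4 holes -> [(12, 3), (12, 4), (15, 3), (15, 4)]
Unfold 3 (reflect across h@12): 8 holes -> [(8, 3), (8, 4), (11, 3), (11, 4), (12, 3), (12, 4), (15, 3), (15, 4)]
Unfold 4 (reflect across h@8): 16 holes -> [(0, 3), (0, 4), (3, 3), (3, 4), (4, 3), (4, 4), (7, 3), (7, 4), (8, 3), (8, 4), (11, 3), (11, 4), (12, 3), (12, 4), (15, 3), (15, 4)]
Unfold 5 (reflect across v@8): 32 holes -> [(0, 3), (0, 4), (0, 11), (0, 12), (3, 3), (3, 4), (3, 11), (3, 12), (4, 3), (4, 4), (4, 11), (4, 12), (7, 3), (7, 4), (7, 11), (7, 12), (8, 3), (8, 4), (8, 11), (8, 12), (11, 3), (11, 4), (11, 11), (11, 12), (12, 3), (12, 4), (12, 11), (12, 12), (15, 3), (15, 4), (15, 11), (15, 12)]

Answer: ...OO......OO...
................
................
...OO......OO...
...OO......OO...
................
................
...OO......OO...
...OO......OO...
................
................
...OO......OO...
...OO......OO...
................
................
...OO......OO...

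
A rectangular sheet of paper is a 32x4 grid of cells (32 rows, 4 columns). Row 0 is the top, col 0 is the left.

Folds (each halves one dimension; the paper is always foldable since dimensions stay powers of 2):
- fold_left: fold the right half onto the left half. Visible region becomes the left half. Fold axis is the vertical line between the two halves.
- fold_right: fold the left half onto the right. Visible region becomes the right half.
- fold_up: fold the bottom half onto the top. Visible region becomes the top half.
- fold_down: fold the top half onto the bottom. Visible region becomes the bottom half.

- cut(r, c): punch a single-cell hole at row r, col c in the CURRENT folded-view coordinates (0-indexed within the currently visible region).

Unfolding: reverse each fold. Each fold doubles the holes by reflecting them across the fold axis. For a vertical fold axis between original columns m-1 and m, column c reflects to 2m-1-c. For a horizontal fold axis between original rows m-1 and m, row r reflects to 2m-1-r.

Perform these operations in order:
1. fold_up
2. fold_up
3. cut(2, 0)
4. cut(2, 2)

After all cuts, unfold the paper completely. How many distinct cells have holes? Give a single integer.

Answer: 8

Derivation:
Op 1 fold_up: fold axis h@16; visible region now rows[0,16) x cols[0,4) = 16x4
Op 2 fold_up: fold axis h@8; visible region now rows[0,8) x cols[0,4) = 8x4
Op 3 cut(2, 0): punch at orig (2,0); cuts so far [(2, 0)]; region rows[0,8) x cols[0,4) = 8x4
Op 4 cut(2, 2): punch at orig (2,2); cuts so far [(2, 0), (2, 2)]; region rows[0,8) x cols[0,4) = 8x4
Unfold 1 (reflect across h@8): 4 holes -> [(2, 0), (2, 2), (13, 0), (13, 2)]
Unfold 2 (reflect across h@16): 8 holes -> [(2, 0), (2, 2), (13, 0), (13, 2), (18, 0), (18, 2), (29, 0), (29, 2)]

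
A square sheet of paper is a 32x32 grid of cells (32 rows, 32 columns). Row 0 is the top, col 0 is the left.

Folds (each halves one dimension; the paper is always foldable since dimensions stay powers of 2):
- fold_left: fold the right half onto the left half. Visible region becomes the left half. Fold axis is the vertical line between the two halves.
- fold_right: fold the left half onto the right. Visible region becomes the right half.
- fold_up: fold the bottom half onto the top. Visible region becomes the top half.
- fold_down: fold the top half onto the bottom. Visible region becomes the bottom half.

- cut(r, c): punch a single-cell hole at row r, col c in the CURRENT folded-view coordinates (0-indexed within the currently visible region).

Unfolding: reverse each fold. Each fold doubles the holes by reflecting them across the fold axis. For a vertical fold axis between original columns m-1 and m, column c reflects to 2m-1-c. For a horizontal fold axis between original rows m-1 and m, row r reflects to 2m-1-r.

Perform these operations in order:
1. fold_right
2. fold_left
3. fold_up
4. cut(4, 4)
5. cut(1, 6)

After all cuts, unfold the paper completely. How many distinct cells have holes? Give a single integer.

Answer: 16

Derivation:
Op 1 fold_right: fold axis v@16; visible region now rows[0,32) x cols[16,32) = 32x16
Op 2 fold_left: fold axis v@24; visible region now rows[0,32) x cols[16,24) = 32x8
Op 3 fold_up: fold axis h@16; visible region now rows[0,16) x cols[16,24) = 16x8
Op 4 cut(4, 4): punch at orig (4,20); cuts so far [(4, 20)]; region rows[0,16) x cols[16,24) = 16x8
Op 5 cut(1, 6): punch at orig (1,22); cuts so far [(1, 22), (4, 20)]; region rows[0,16) x cols[16,24) = 16x8
Unfold 1 (reflect across h@16): 4 holes -> [(1, 22), (4, 20), (27, 20), (30, 22)]
Unfold 2 (reflect across v@24): 8 holes -> [(1, 22), (1, 25), (4, 20), (4, 27), (27, 20), (27, 27), (30, 22), (30, 25)]
Unfold 3 (reflect across v@16): 16 holes -> [(1, 6), (1, 9), (1, 22), (1, 25), (4, 4), (4, 11), (4, 20), (4, 27), (27, 4), (27, 11), (27, 20), (27, 27), (30, 6), (30, 9), (30, 22), (30, 25)]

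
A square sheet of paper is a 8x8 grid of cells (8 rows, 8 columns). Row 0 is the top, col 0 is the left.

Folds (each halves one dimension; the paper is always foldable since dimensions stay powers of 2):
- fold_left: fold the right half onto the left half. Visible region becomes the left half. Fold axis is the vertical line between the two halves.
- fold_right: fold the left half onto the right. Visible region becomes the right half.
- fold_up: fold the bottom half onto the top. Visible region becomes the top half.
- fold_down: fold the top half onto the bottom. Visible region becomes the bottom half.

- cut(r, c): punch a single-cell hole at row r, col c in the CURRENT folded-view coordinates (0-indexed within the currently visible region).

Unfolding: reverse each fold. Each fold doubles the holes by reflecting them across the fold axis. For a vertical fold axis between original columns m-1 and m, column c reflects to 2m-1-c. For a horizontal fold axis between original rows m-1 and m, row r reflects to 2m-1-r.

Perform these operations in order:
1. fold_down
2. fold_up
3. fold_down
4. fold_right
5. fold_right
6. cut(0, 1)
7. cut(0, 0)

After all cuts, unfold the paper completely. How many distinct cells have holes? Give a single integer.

Answer: 64

Derivation:
Op 1 fold_down: fold axis h@4; visible region now rows[4,8) x cols[0,8) = 4x8
Op 2 fold_up: fold axis h@6; visible region now rows[4,6) x cols[0,8) = 2x8
Op 3 fold_down: fold axis h@5; visible region now rows[5,6) x cols[0,8) = 1x8
Op 4 fold_right: fold axis v@4; visible region now rows[5,6) x cols[4,8) = 1x4
Op 5 fold_right: fold axis v@6; visible region now rows[5,6) x cols[6,8) = 1x2
Op 6 cut(0, 1): punch at orig (5,7); cuts so far [(5, 7)]; region rows[5,6) x cols[6,8) = 1x2
Op 7 cut(0, 0): punch at orig (5,6); cuts so far [(5, 6), (5, 7)]; region rows[5,6) x cols[6,8) = 1x2
Unfold 1 (reflect across v@6): 4 holes -> [(5, 4), (5, 5), (5, 6), (5, 7)]
Unfold 2 (reflect across v@4): 8 holes -> [(5, 0), (5, 1), (5, 2), (5, 3), (5, 4), (5, 5), (5, 6), (5, 7)]
Unfold 3 (reflect across h@5): 16 holes -> [(4, 0), (4, 1), (4, 2), (4, 3), (4, 4), (4, 5), (4, 6), (4, 7), (5, 0), (5, 1), (5, 2), (5, 3), (5, 4), (5, 5), (5, 6), (5, 7)]
Unfold 4 (reflect across h@6): 32 holes -> [(4, 0), (4, 1), (4, 2), (4, 3), (4, 4), (4, 5), (4, 6), (4, 7), (5, 0), (5, 1), (5, 2), (5, 3), (5, 4), (5, 5), (5, 6), (5, 7), (6, 0), (6, 1), (6, 2), (6, 3), (6, 4), (6, 5), (6, 6), (6, 7), (7, 0), (7, 1), (7, 2), (7, 3), (7, 4), (7, 5), (7, 6), (7, 7)]
Unfold 5 (reflect across h@4): 64 holes -> [(0, 0), (0, 1), (0, 2), (0, 3), (0, 4), (0, 5), (0, 6), (0, 7), (1, 0), (1, 1), (1, 2), (1, 3), (1, 4), (1, 5), (1, 6), (1, 7), (2, 0), (2, 1), (2, 2), (2, 3), (2, 4), (2, 5), (2, 6), (2, 7), (3, 0), (3, 1), (3, 2), (3, 3), (3, 4), (3, 5), (3, 6), (3, 7), (4, 0), (4, 1), (4, 2), (4, 3), (4, 4), (4, 5), (4, 6), (4, 7), (5, 0), (5, 1), (5, 2), (5, 3), (5, 4), (5, 5), (5, 6), (5, 7), (6, 0), (6, 1), (6, 2), (6, 3), (6, 4), (6, 5), (6, 6), (6, 7), (7, 0), (7, 1), (7, 2), (7, 3), (7, 4), (7, 5), (7, 6), (7, 7)]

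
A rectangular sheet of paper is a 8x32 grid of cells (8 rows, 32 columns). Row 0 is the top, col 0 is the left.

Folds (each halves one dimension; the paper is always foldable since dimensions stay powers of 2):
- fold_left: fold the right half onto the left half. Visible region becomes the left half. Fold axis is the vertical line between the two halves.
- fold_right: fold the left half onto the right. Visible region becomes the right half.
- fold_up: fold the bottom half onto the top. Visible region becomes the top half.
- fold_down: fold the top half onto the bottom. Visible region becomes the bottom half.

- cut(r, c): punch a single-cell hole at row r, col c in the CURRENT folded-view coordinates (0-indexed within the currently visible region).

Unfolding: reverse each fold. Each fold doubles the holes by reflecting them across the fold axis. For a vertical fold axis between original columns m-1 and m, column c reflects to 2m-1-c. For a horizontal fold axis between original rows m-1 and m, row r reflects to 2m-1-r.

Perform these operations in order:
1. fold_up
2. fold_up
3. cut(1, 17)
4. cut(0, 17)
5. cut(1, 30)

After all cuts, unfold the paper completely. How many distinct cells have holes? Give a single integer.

Answer: 12

Derivation:
Op 1 fold_up: fold axis h@4; visible region now rows[0,4) x cols[0,32) = 4x32
Op 2 fold_up: fold axis h@2; visible region now rows[0,2) x cols[0,32) = 2x32
Op 3 cut(1, 17): punch at orig (1,17); cuts so far [(1, 17)]; region rows[0,2) x cols[0,32) = 2x32
Op 4 cut(0, 17): punch at orig (0,17); cuts so far [(0, 17), (1, 17)]; region rows[0,2) x cols[0,32) = 2x32
Op 5 cut(1, 30): punch at orig (1,30); cuts so far [(0, 17), (1, 17), (1, 30)]; region rows[0,2) x cols[0,32) = 2x32
Unfold 1 (reflect across h@2): 6 holes -> [(0, 17), (1, 17), (1, 30), (2, 17), (2, 30), (3, 17)]
Unfold 2 (reflect across h@4): 12 holes -> [(0, 17), (1, 17), (1, 30), (2, 17), (2, 30), (3, 17), (4, 17), (5, 17), (5, 30), (6, 17), (6, 30), (7, 17)]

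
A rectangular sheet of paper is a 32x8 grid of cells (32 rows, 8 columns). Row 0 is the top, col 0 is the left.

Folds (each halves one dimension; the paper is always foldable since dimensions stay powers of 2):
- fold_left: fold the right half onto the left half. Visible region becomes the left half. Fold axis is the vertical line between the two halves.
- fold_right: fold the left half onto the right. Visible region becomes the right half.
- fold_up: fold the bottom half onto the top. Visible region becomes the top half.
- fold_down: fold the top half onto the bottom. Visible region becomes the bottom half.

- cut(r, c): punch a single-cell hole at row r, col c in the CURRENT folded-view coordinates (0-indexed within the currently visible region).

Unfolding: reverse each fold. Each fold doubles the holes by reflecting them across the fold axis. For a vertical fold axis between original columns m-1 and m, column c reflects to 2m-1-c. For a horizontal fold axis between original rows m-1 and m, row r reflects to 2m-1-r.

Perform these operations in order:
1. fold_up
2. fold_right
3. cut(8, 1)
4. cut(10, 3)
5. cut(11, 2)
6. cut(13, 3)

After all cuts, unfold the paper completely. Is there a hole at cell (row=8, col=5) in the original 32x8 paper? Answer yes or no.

Op 1 fold_up: fold axis h@16; visible region now rows[0,16) x cols[0,8) = 16x8
Op 2 fold_right: fold axis v@4; visible region now rows[0,16) x cols[4,8) = 16x4
Op 3 cut(8, 1): punch at orig (8,5); cuts so far [(8, 5)]; region rows[0,16) x cols[4,8) = 16x4
Op 4 cut(10, 3): punch at orig (10,7); cuts so far [(8, 5), (10, 7)]; region rows[0,16) x cols[4,8) = 16x4
Op 5 cut(11, 2): punch at orig (11,6); cuts so far [(8, 5), (10, 7), (11, 6)]; region rows[0,16) x cols[4,8) = 16x4
Op 6 cut(13, 3): punch at orig (13,7); cuts so far [(8, 5), (10, 7), (11, 6), (13, 7)]; region rows[0,16) x cols[4,8) = 16x4
Unfold 1 (reflect across v@4): 8 holes -> [(8, 2), (8, 5), (10, 0), (10, 7), (11, 1), (11, 6), (13, 0), (13, 7)]
Unfold 2 (reflect across h@16): 16 holes -> [(8, 2), (8, 5), (10, 0), (10, 7), (11, 1), (11, 6), (13, 0), (13, 7), (18, 0), (18, 7), (20, 1), (20, 6), (21, 0), (21, 7), (23, 2), (23, 5)]
Holes: [(8, 2), (8, 5), (10, 0), (10, 7), (11, 1), (11, 6), (13, 0), (13, 7), (18, 0), (18, 7), (20, 1), (20, 6), (21, 0), (21, 7), (23, 2), (23, 5)]

Answer: yes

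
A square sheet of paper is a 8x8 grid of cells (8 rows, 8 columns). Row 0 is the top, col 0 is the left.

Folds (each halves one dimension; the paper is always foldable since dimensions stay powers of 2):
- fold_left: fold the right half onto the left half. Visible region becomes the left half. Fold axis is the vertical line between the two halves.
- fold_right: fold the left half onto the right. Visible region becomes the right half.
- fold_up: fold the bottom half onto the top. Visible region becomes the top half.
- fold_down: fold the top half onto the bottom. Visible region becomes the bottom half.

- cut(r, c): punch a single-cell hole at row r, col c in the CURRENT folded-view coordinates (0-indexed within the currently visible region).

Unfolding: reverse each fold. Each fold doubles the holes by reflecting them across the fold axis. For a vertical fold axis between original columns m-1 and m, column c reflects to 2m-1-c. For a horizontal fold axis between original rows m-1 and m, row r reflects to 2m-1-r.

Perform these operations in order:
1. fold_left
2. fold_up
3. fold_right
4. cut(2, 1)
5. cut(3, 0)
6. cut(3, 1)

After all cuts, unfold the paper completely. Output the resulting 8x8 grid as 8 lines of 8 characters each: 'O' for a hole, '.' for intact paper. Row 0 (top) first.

Op 1 fold_left: fold axis v@4; visible region now rows[0,8) x cols[0,4) = 8x4
Op 2 fold_up: fold axis h@4; visible region now rows[0,4) x cols[0,4) = 4x4
Op 3 fold_right: fold axis v@2; visible region now rows[0,4) x cols[2,4) = 4x2
Op 4 cut(2, 1): punch at orig (2,3); cuts so far [(2, 3)]; region rows[0,4) x cols[2,4) = 4x2
Op 5 cut(3, 0): punch at orig (3,2); cuts so far [(2, 3), (3, 2)]; region rows[0,4) x cols[2,4) = 4x2
Op 6 cut(3, 1): punch at orig (3,3); cuts so far [(2, 3), (3, 2), (3, 3)]; region rows[0,4) x cols[2,4) = 4x2
Unfold 1 (reflect across v@2): 6 holes -> [(2, 0), (2, 3), (3, 0), (3, 1), (3, 2), (3, 3)]
Unfold 2 (reflect across h@4): 12 holes -> [(2, 0), (2, 3), (3, 0), (3, 1), (3, 2), (3, 3), (4, 0), (4, 1), (4, 2), (4, 3), (5, 0), (5, 3)]
Unfold 3 (reflect across v@4): 24 holes -> [(2, 0), (2, 3), (2, 4), (2, 7), (3, 0), (3, 1), (3, 2), (3, 3), (3, 4), (3, 5), (3, 6), (3, 7), (4, 0), (4, 1), (4, 2), (4, 3), (4, 4), (4, 5), (4, 6), (4, 7), (5, 0), (5, 3), (5, 4), (5, 7)]

Answer: ........
........
O..OO..O
OOOOOOOO
OOOOOOOO
O..OO..O
........
........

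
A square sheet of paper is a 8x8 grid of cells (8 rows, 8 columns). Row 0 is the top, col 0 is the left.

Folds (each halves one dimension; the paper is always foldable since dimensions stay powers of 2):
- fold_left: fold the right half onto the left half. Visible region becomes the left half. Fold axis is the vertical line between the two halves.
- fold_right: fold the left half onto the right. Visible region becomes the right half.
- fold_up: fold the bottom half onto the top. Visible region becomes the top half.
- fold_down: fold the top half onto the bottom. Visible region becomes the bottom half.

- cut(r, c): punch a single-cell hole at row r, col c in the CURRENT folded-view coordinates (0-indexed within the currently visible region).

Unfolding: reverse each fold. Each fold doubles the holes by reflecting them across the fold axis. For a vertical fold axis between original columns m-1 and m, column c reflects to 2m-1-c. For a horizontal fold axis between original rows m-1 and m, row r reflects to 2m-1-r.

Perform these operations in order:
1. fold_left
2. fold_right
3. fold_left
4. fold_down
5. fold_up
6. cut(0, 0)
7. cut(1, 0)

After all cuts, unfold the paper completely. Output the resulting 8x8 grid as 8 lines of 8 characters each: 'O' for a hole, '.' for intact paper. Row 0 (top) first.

Answer: OOOOOOOO
OOOOOOOO
OOOOOOOO
OOOOOOOO
OOOOOOOO
OOOOOOOO
OOOOOOOO
OOOOOOOO

Derivation:
Op 1 fold_left: fold axis v@4; visible region now rows[0,8) x cols[0,4) = 8x4
Op 2 fold_right: fold axis v@2; visible region now rows[0,8) x cols[2,4) = 8x2
Op 3 fold_left: fold axis v@3; visible region now rows[0,8) x cols[2,3) = 8x1
Op 4 fold_down: fold axis h@4; visible region now rows[4,8) x cols[2,3) = 4x1
Op 5 fold_up: fold axis h@6; visible region now rows[4,6) x cols[2,3) = 2x1
Op 6 cut(0, 0): punch at orig (4,2); cuts so far [(4, 2)]; region rows[4,6) x cols[2,3) = 2x1
Op 7 cut(1, 0): punch at orig (5,2); cuts so far [(4, 2), (5, 2)]; region rows[4,6) x cols[2,3) = 2x1
Unfold 1 (reflect across h@6): 4 holes -> [(4, 2), (5, 2), (6, 2), (7, 2)]
Unfold 2 (reflect across h@4): 8 holes -> [(0, 2), (1, 2), (2, 2), (3, 2), (4, 2), (5, 2), (6, 2), (7, 2)]
Unfold 3 (reflect across v@3): 16 holes -> [(0, 2), (0, 3), (1, 2), (1, 3), (2, 2), (2, 3), (3, 2), (3, 3), (4, 2), (4, 3), (5, 2), (5, 3), (6, 2), (6, 3), (7, 2), (7, 3)]
Unfold 4 (reflect across v@2): 32 holes -> [(0, 0), (0, 1), (0, 2), (0, 3), (1, 0), (1, 1), (1, 2), (1, 3), (2, 0), (2, 1), (2, 2), (2, 3), (3, 0), (3, 1), (3, 2), (3, 3), (4, 0), (4, 1), (4, 2), (4, 3), (5, 0), (5, 1), (5, 2), (5, 3), (6, 0), (6, 1), (6, 2), (6, 3), (7, 0), (7, 1), (7, 2), (7, 3)]
Unfold 5 (reflect across v@4): 64 holes -> [(0, 0), (0, 1), (0, 2), (0, 3), (0, 4), (0, 5), (0, 6), (0, 7), (1, 0), (1, 1), (1, 2), (1, 3), (1, 4), (1, 5), (1, 6), (1, 7), (2, 0), (2, 1), (2, 2), (2, 3), (2, 4), (2, 5), (2, 6), (2, 7), (3, 0), (3, 1), (3, 2), (3, 3), (3, 4), (3, 5), (3, 6), (3, 7), (4, 0), (4, 1), (4, 2), (4, 3), (4, 4), (4, 5), (4, 6), (4, 7), (5, 0), (5, 1), (5, 2), (5, 3), (5, 4), (5, 5), (5, 6), (5, 7), (6, 0), (6, 1), (6, 2), (6, 3), (6, 4), (6, 5), (6, 6), (6, 7), (7, 0), (7, 1), (7, 2), (7, 3), (7, 4), (7, 5), (7, 6), (7, 7)]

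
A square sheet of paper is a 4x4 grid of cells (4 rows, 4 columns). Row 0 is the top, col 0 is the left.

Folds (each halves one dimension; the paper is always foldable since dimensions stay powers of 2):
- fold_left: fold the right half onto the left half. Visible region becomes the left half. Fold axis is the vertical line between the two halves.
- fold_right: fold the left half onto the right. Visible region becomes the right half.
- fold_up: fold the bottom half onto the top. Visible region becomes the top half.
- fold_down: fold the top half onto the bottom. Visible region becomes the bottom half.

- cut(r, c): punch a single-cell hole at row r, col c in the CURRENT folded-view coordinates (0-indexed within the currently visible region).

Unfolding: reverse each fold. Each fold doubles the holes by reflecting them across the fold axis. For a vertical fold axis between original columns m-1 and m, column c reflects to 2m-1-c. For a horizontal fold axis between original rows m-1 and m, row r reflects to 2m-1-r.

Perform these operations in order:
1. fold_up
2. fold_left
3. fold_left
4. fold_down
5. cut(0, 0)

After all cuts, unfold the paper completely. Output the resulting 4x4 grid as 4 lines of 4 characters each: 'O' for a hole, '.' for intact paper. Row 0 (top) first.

Op 1 fold_up: fold axis h@2; visible region now rows[0,2) x cols[0,4) = 2x4
Op 2 fold_left: fold axis v@2; visible region now rows[0,2) x cols[0,2) = 2x2
Op 3 fold_left: fold axis v@1; visible region now rows[0,2) x cols[0,1) = 2x1
Op 4 fold_down: fold axis h@1; visible region now rows[1,2) x cols[0,1) = 1x1
Op 5 cut(0, 0): punch at orig (1,0); cuts so far [(1, 0)]; region rows[1,2) x cols[0,1) = 1x1
Unfold 1 (reflect across h@1): 2 holes -> [(0, 0), (1, 0)]
Unfold 2 (reflect across v@1): 4 holes -> [(0, 0), (0, 1), (1, 0), (1, 1)]
Unfold 3 (reflect across v@2): 8 holes -> [(0, 0), (0, 1), (0, 2), (0, 3), (1, 0), (1, 1), (1, 2), (1, 3)]
Unfold 4 (reflect across h@2): 16 holes -> [(0, 0), (0, 1), (0, 2), (0, 3), (1, 0), (1, 1), (1, 2), (1, 3), (2, 0), (2, 1), (2, 2), (2, 3), (3, 0), (3, 1), (3, 2), (3, 3)]

Answer: OOOO
OOOO
OOOO
OOOO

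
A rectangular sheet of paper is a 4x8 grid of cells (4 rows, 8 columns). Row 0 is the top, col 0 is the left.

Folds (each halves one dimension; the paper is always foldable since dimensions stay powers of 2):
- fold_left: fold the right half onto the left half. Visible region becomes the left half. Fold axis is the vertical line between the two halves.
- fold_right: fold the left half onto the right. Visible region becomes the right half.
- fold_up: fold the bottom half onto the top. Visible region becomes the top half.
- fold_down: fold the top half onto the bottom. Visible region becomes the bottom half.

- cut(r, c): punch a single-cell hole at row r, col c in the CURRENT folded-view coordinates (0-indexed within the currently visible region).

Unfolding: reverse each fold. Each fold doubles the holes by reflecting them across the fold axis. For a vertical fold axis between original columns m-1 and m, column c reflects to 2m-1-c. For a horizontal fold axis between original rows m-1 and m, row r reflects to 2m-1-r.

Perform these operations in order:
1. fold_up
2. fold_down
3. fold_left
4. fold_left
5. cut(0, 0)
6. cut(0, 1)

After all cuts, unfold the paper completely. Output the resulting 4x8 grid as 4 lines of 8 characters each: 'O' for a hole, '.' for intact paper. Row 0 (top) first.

Op 1 fold_up: fold axis h@2; visible region now rows[0,2) x cols[0,8) = 2x8
Op 2 fold_down: fold axis h@1; visible region now rows[1,2) x cols[0,8) = 1x8
Op 3 fold_left: fold axis v@4; visible region now rows[1,2) x cols[0,4) = 1x4
Op 4 fold_left: fold axis v@2; visible region now rows[1,2) x cols[0,2) = 1x2
Op 5 cut(0, 0): punch at orig (1,0); cuts so far [(1, 0)]; region rows[1,2) x cols[0,2) = 1x2
Op 6 cut(0, 1): punch at orig (1,1); cuts so far [(1, 0), (1, 1)]; region rows[1,2) x cols[0,2) = 1x2
Unfold 1 (reflect across v@2): 4 holes -> [(1, 0), (1, 1), (1, 2), (1, 3)]
Unfold 2 (reflect across v@4): 8 holes -> [(1, 0), (1, 1), (1, 2), (1, 3), (1, 4), (1, 5), (1, 6), (1, 7)]
Unfold 3 (reflect across h@1): 16 holes -> [(0, 0), (0, 1), (0, 2), (0, 3), (0, 4), (0, 5), (0, 6), (0, 7), (1, 0), (1, 1), (1, 2), (1, 3), (1, 4), (1, 5), (1, 6), (1, 7)]
Unfold 4 (reflect across h@2): 32 holes -> [(0, 0), (0, 1), (0, 2), (0, 3), (0, 4), (0, 5), (0, 6), (0, 7), (1, 0), (1, 1), (1, 2), (1, 3), (1, 4), (1, 5), (1, 6), (1, 7), (2, 0), (2, 1), (2, 2), (2, 3), (2, 4), (2, 5), (2, 6), (2, 7), (3, 0), (3, 1), (3, 2), (3, 3), (3, 4), (3, 5), (3, 6), (3, 7)]

Answer: OOOOOOOO
OOOOOOOO
OOOOOOOO
OOOOOOOO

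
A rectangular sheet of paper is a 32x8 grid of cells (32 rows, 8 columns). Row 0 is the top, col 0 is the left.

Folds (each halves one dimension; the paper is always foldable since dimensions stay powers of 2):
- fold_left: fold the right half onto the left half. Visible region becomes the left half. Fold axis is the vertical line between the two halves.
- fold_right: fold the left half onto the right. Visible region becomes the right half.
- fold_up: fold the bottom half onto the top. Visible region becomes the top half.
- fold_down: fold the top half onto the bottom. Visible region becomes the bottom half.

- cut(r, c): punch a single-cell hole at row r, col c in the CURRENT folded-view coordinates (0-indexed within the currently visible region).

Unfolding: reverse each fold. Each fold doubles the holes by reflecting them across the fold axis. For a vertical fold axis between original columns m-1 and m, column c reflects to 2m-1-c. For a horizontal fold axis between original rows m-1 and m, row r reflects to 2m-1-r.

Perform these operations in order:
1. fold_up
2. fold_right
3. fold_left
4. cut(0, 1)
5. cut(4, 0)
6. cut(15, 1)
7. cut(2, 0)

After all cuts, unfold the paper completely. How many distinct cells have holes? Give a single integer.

Op 1 fold_up: fold axis h@16; visible region now rows[0,16) x cols[0,8) = 16x8
Op 2 fold_right: fold axis v@4; visible region now rows[0,16) x cols[4,8) = 16x4
Op 3 fold_left: fold axis v@6; visible region now rows[0,16) x cols[4,6) = 16x2
Op 4 cut(0, 1): punch at orig (0,5); cuts so far [(0, 5)]; region rows[0,16) x cols[4,6) = 16x2
Op 5 cut(4, 0): punch at orig (4,4); cuts so far [(0, 5), (4, 4)]; region rows[0,16) x cols[4,6) = 16x2
Op 6 cut(15, 1): punch at orig (15,5); cuts so far [(0, 5), (4, 4), (15, 5)]; region rows[0,16) x cols[4,6) = 16x2
Op 7 cut(2, 0): punch at orig (2,4); cuts so far [(0, 5), (2, 4), (4, 4), (15, 5)]; region rows[0,16) x cols[4,6) = 16x2
Unfold 1 (reflect across v@6): 8 holes -> [(0, 5), (0, 6), (2, 4), (2, 7), (4, 4), (4, 7), (15, 5), (15, 6)]
Unfold 2 (reflect across v@4): 16 holes -> [(0, 1), (0, 2), (0, 5), (0, 6), (2, 0), (2, 3), (2, 4), (2, 7), (4, 0), (4, 3), (4, 4), (4, 7), (15, 1), (15, 2), (15, 5), (15, 6)]
Unfold 3 (reflect across h@16): 32 holes -> [(0, 1), (0, 2), (0, 5), (0, 6), (2, 0), (2, 3), (2, 4), (2, 7), (4, 0), (4, 3), (4, 4), (4, 7), (15, 1), (15, 2), (15, 5), (15, 6), (16, 1), (16, 2), (16, 5), (16, 6), (27, 0), (27, 3), (27, 4), (27, 7), (29, 0), (29, 3), (29, 4), (29, 7), (31, 1), (31, 2), (31, 5), (31, 6)]

Answer: 32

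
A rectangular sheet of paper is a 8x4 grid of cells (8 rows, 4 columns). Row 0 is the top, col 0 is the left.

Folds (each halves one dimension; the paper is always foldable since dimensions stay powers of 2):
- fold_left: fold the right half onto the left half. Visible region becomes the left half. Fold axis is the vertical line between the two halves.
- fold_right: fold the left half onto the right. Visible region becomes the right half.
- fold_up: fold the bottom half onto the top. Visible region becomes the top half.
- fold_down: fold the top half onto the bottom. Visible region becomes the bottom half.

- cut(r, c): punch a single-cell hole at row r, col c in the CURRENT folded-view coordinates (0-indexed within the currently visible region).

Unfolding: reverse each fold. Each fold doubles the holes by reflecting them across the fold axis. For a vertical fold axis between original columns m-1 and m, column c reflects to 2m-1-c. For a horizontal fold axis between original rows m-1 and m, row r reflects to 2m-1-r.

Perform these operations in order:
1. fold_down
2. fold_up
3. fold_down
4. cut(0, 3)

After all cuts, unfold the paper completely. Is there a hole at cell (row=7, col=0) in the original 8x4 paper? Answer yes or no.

Op 1 fold_down: fold axis h@4; visible region now rows[4,8) x cols[0,4) = 4x4
Op 2 fold_up: fold axis h@6; visible region now rows[4,6) x cols[0,4) = 2x4
Op 3 fold_down: fold axis h@5; visible region now rows[5,6) x cols[0,4) = 1x4
Op 4 cut(0, 3): punch at orig (5,3); cuts so far [(5, 3)]; region rows[5,6) x cols[0,4) = 1x4
Unfold 1 (reflect across h@5): 2 holes -> [(4, 3), (5, 3)]
Unfold 2 (reflect across h@6): 4 holes -> [(4, 3), (5, 3), (6, 3), (7, 3)]
Unfold 3 (reflect across h@4): 8 holes -> [(0, 3), (1, 3), (2, 3), (3, 3), (4, 3), (5, 3), (6, 3), (7, 3)]
Holes: [(0, 3), (1, 3), (2, 3), (3, 3), (4, 3), (5, 3), (6, 3), (7, 3)]

Answer: no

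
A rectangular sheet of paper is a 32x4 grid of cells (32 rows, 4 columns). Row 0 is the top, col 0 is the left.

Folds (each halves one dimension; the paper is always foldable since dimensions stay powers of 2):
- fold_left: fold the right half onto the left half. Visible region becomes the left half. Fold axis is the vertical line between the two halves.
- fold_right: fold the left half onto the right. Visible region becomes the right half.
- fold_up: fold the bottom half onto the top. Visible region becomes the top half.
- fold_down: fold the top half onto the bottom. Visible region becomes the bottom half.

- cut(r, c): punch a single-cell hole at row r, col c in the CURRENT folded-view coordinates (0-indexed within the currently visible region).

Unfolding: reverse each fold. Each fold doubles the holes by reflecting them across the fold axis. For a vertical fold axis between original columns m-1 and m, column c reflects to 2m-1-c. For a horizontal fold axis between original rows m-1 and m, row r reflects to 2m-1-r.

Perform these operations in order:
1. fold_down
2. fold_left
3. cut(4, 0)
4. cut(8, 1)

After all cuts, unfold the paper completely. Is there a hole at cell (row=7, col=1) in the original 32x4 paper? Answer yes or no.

Answer: yes

Derivation:
Op 1 fold_down: fold axis h@16; visible region now rows[16,32) x cols[0,4) = 16x4
Op 2 fold_left: fold axis v@2; visible region now rows[16,32) x cols[0,2) = 16x2
Op 3 cut(4, 0): punch at orig (20,0); cuts so far [(20, 0)]; region rows[16,32) x cols[0,2) = 16x2
Op 4 cut(8, 1): punch at orig (24,1); cuts so far [(20, 0), (24, 1)]; region rows[16,32) x cols[0,2) = 16x2
Unfold 1 (reflect across v@2): 4 holes -> [(20, 0), (20, 3), (24, 1), (24, 2)]
Unfold 2 (reflect across h@16): 8 holes -> [(7, 1), (7, 2), (11, 0), (11, 3), (20, 0), (20, 3), (24, 1), (24, 2)]
Holes: [(7, 1), (7, 2), (11, 0), (11, 3), (20, 0), (20, 3), (24, 1), (24, 2)]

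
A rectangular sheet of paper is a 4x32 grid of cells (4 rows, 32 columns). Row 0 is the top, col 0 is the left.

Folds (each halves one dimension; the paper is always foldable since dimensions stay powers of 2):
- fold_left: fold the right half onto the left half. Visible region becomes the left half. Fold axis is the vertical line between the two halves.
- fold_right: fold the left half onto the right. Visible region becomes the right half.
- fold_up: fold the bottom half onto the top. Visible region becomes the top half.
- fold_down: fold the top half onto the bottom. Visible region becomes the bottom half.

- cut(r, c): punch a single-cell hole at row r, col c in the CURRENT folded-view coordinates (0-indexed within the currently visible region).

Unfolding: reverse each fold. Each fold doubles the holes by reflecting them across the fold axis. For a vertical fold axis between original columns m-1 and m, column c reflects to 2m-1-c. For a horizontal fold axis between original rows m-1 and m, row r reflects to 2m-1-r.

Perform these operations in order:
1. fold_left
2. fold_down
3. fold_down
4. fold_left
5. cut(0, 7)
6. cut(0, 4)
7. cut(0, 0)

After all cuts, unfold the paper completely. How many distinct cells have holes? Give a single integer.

Op 1 fold_left: fold axis v@16; visible region now rows[0,4) x cols[0,16) = 4x16
Op 2 fold_down: fold axis h@2; visible region now rows[2,4) x cols[0,16) = 2x16
Op 3 fold_down: fold axis h@3; visible region now rows[3,4) x cols[0,16) = 1x16
Op 4 fold_left: fold axis v@8; visible region now rows[3,4) x cols[0,8) = 1x8
Op 5 cut(0, 7): punch at orig (3,7); cuts so far [(3, 7)]; region rows[3,4) x cols[0,8) = 1x8
Op 6 cut(0, 4): punch at orig (3,4); cuts so far [(3, 4), (3, 7)]; region rows[3,4) x cols[0,8) = 1x8
Op 7 cut(0, 0): punch at orig (3,0); cuts so far [(3, 0), (3, 4), (3, 7)]; region rows[3,4) x cols[0,8) = 1x8
Unfold 1 (reflect across v@8): 6 holes -> [(3, 0), (3, 4), (3, 7), (3, 8), (3, 11), (3, 15)]
Unfold 2 (reflect across h@3): 12 holes -> [(2, 0), (2, 4), (2, 7), (2, 8), (2, 11), (2, 15), (3, 0), (3, 4), (3, 7), (3, 8), (3, 11), (3, 15)]
Unfold 3 (reflect across h@2): 24 holes -> [(0, 0), (0, 4), (0, 7), (0, 8), (0, 11), (0, 15), (1, 0), (1, 4), (1, 7), (1, 8), (1, 11), (1, 15), (2, 0), (2, 4), (2, 7), (2, 8), (2, 11), (2, 15), (3, 0), (3, 4), (3, 7), (3, 8), (3, 11), (3, 15)]
Unfold 4 (reflect across v@16): 48 holes -> [(0, 0), (0, 4), (0, 7), (0, 8), (0, 11), (0, 15), (0, 16), (0, 20), (0, 23), (0, 24), (0, 27), (0, 31), (1, 0), (1, 4), (1, 7), (1, 8), (1, 11), (1, 15), (1, 16), (1, 20), (1, 23), (1, 24), (1, 27), (1, 31), (2, 0), (2, 4), (2, 7), (2, 8), (2, 11), (2, 15), (2, 16), (2, 20), (2, 23), (2, 24), (2, 27), (2, 31), (3, 0), (3, 4), (3, 7), (3, 8), (3, 11), (3, 15), (3, 16), (3, 20), (3, 23), (3, 24), (3, 27), (3, 31)]

Answer: 48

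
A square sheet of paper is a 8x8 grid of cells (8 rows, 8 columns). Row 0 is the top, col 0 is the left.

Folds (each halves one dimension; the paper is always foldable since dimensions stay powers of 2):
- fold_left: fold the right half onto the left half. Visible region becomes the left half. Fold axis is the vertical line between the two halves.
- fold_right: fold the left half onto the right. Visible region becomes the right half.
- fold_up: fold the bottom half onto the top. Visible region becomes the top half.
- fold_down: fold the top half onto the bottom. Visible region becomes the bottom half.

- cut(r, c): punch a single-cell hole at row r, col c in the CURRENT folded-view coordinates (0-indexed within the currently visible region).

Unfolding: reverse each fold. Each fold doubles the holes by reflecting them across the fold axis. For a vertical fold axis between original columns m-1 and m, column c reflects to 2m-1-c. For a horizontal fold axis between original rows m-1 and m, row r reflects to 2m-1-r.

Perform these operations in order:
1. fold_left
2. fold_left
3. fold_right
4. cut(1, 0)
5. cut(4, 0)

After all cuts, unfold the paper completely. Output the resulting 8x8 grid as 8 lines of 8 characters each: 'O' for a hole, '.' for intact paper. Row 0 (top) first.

Answer: ........
OOOOOOOO
........
........
OOOOOOOO
........
........
........

Derivation:
Op 1 fold_left: fold axis v@4; visible region now rows[0,8) x cols[0,4) = 8x4
Op 2 fold_left: fold axis v@2; visible region now rows[0,8) x cols[0,2) = 8x2
Op 3 fold_right: fold axis v@1; visible region now rows[0,8) x cols[1,2) = 8x1
Op 4 cut(1, 0): punch at orig (1,1); cuts so far [(1, 1)]; region rows[0,8) x cols[1,2) = 8x1
Op 5 cut(4, 0): punch at orig (4,1); cuts so far [(1, 1), (4, 1)]; region rows[0,8) x cols[1,2) = 8x1
Unfold 1 (reflect across v@1): 4 holes -> [(1, 0), (1, 1), (4, 0), (4, 1)]
Unfold 2 (reflect across v@2): 8 holes -> [(1, 0), (1, 1), (1, 2), (1, 3), (4, 0), (4, 1), (4, 2), (4, 3)]
Unfold 3 (reflect across v@4): 16 holes -> [(1, 0), (1, 1), (1, 2), (1, 3), (1, 4), (1, 5), (1, 6), (1, 7), (4, 0), (4, 1), (4, 2), (4, 3), (4, 4), (4, 5), (4, 6), (4, 7)]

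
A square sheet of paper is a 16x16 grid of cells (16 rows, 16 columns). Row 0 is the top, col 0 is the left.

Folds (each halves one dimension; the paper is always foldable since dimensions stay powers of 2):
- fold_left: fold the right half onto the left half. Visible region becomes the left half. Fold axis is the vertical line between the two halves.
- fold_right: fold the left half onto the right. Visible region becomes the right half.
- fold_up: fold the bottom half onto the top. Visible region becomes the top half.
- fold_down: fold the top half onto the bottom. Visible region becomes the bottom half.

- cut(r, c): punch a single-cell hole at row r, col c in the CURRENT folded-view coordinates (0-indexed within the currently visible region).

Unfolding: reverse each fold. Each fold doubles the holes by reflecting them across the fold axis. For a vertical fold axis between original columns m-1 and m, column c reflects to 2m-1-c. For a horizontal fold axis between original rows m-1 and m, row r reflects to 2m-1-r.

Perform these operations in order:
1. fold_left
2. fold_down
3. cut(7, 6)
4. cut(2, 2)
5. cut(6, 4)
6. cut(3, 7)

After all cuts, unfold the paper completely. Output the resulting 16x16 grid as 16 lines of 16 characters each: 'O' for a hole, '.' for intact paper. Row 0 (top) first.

Answer: ......O..O......
....O......O....
................
................
.......OO.......
..O..........O..
................
................
................
................
..O..........O..
.......OO.......
................
................
....O......O....
......O..O......

Derivation:
Op 1 fold_left: fold axis v@8; visible region now rows[0,16) x cols[0,8) = 16x8
Op 2 fold_down: fold axis h@8; visible region now rows[8,16) x cols[0,8) = 8x8
Op 3 cut(7, 6): punch at orig (15,6); cuts so far [(15, 6)]; region rows[8,16) x cols[0,8) = 8x8
Op 4 cut(2, 2): punch at orig (10,2); cuts so far [(10, 2), (15, 6)]; region rows[8,16) x cols[0,8) = 8x8
Op 5 cut(6, 4): punch at orig (14,4); cuts so far [(10, 2), (14, 4), (15, 6)]; region rows[8,16) x cols[0,8) = 8x8
Op 6 cut(3, 7): punch at orig (11,7); cuts so far [(10, 2), (11, 7), (14, 4), (15, 6)]; region rows[8,16) x cols[0,8) = 8x8
Unfold 1 (reflect across h@8): 8 holes -> [(0, 6), (1, 4), (4, 7), (5, 2), (10, 2), (11, 7), (14, 4), (15, 6)]
Unfold 2 (reflect across v@8): 16 holes -> [(0, 6), (0, 9), (1, 4), (1, 11), (4, 7), (4, 8), (5, 2), (5, 13), (10, 2), (10, 13), (11, 7), (11, 8), (14, 4), (14, 11), (15, 6), (15, 9)]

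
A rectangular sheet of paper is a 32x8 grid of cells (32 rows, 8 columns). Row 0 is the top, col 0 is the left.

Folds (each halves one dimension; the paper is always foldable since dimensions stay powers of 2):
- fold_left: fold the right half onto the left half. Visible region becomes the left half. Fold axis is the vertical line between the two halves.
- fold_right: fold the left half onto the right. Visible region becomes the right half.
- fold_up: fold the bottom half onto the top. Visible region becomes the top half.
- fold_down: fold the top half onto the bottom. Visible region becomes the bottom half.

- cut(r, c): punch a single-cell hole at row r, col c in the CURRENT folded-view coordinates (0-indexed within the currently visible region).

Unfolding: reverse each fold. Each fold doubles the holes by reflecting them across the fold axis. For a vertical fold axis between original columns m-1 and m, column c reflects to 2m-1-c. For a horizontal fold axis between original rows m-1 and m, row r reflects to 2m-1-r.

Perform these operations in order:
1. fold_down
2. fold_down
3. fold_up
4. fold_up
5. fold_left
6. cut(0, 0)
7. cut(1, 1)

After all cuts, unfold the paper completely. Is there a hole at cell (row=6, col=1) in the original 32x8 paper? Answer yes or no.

Answer: yes

Derivation:
Op 1 fold_down: fold axis h@16; visible region now rows[16,32) x cols[0,8) = 16x8
Op 2 fold_down: fold axis h@24; visible region now rows[24,32) x cols[0,8) = 8x8
Op 3 fold_up: fold axis h@28; visible region now rows[24,28) x cols[0,8) = 4x8
Op 4 fold_up: fold axis h@26; visible region now rows[24,26) x cols[0,8) = 2x8
Op 5 fold_left: fold axis v@4; visible region now rows[24,26) x cols[0,4) = 2x4
Op 6 cut(0, 0): punch at orig (24,0); cuts so far [(24, 0)]; region rows[24,26) x cols[0,4) = 2x4
Op 7 cut(1, 1): punch at orig (25,1); cuts so far [(24, 0), (25, 1)]; region rows[24,26) x cols[0,4) = 2x4
Unfold 1 (reflect across v@4): 4 holes -> [(24, 0), (24, 7), (25, 1), (25, 6)]
Unfold 2 (reflect across h@26): 8 holes -> [(24, 0), (24, 7), (25, 1), (25, 6), (26, 1), (26, 6), (27, 0), (27, 7)]
Unfold 3 (reflect across h@28): 16 holes -> [(24, 0), (24, 7), (25, 1), (25, 6), (26, 1), (26, 6), (27, 0), (27, 7), (28, 0), (28, 7), (29, 1), (29, 6), (30, 1), (30, 6), (31, 0), (31, 7)]
Unfold 4 (reflect across h@24): 32 holes -> [(16, 0), (16, 7), (17, 1), (17, 6), (18, 1), (18, 6), (19, 0), (19, 7), (20, 0), (20, 7), (21, 1), (21, 6), (22, 1), (22, 6), (23, 0), (23, 7), (24, 0), (24, 7), (25, 1), (25, 6), (26, 1), (26, 6), (27, 0), (27, 7), (28, 0), (28, 7), (29, 1), (29, 6), (30, 1), (30, 6), (31, 0), (31, 7)]
Unfold 5 (reflect across h@16): 64 holes -> [(0, 0), (0, 7), (1, 1), (1, 6), (2, 1), (2, 6), (3, 0), (3, 7), (4, 0), (4, 7), (5, 1), (5, 6), (6, 1), (6, 6), (7, 0), (7, 7), (8, 0), (8, 7), (9, 1), (9, 6), (10, 1), (10, 6), (11, 0), (11, 7), (12, 0), (12, 7), (13, 1), (13, 6), (14, 1), (14, 6), (15, 0), (15, 7), (16, 0), (16, 7), (17, 1), (17, 6), (18, 1), (18, 6), (19, 0), (19, 7), (20, 0), (20, 7), (21, 1), (21, 6), (22, 1), (22, 6), (23, 0), (23, 7), (24, 0), (24, 7), (25, 1), (25, 6), (26, 1), (26, 6), (27, 0), (27, 7), (28, 0), (28, 7), (29, 1), (29, 6), (30, 1), (30, 6), (31, 0), (31, 7)]
Holes: [(0, 0), (0, 7), (1, 1), (1, 6), (2, 1), (2, 6), (3, 0), (3, 7), (4, 0), (4, 7), (5, 1), (5, 6), (6, 1), (6, 6), (7, 0), (7, 7), (8, 0), (8, 7), (9, 1), (9, 6), (10, 1), (10, 6), (11, 0), (11, 7), (12, 0), (12, 7), (13, 1), (13, 6), (14, 1), (14, 6), (15, 0), (15, 7), (16, 0), (16, 7), (17, 1), (17, 6), (18, 1), (18, 6), (19, 0), (19, 7), (20, 0), (20, 7), (21, 1), (21, 6), (22, 1), (22, 6), (23, 0), (23, 7), (24, 0), (24, 7), (25, 1), (25, 6), (26, 1), (26, 6), (27, 0), (27, 7), (28, 0), (28, 7), (29, 1), (29, 6), (30, 1), (30, 6), (31, 0), (31, 7)]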